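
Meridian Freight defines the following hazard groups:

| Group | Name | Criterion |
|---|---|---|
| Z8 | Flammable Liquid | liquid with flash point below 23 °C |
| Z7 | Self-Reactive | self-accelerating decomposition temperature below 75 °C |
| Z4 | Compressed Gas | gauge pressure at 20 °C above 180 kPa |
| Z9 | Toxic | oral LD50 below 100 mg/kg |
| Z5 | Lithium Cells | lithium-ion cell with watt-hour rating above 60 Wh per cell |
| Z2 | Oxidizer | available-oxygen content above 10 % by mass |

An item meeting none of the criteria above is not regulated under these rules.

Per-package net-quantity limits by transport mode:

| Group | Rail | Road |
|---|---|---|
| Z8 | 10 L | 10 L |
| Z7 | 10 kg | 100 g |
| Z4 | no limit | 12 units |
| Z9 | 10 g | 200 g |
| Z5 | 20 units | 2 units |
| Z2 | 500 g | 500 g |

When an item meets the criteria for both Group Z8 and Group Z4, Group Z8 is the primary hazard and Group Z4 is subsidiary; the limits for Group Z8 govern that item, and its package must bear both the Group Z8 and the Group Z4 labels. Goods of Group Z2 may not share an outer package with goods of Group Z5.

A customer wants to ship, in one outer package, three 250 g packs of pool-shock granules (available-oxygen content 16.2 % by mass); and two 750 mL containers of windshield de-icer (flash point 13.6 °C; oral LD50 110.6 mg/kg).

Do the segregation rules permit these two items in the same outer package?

Yes

The pool-shock granules have available-oxygen content 16.2 % by mass, which is > 10 % by mass, so they are Group Z2 (Oxidizer).
The windshield de-icer has flash point 13.6 °C, which is < 23 °C, so it is Group Z8 (Flammable Liquid).
No segregation rule bars Group Z2 with Group Z8.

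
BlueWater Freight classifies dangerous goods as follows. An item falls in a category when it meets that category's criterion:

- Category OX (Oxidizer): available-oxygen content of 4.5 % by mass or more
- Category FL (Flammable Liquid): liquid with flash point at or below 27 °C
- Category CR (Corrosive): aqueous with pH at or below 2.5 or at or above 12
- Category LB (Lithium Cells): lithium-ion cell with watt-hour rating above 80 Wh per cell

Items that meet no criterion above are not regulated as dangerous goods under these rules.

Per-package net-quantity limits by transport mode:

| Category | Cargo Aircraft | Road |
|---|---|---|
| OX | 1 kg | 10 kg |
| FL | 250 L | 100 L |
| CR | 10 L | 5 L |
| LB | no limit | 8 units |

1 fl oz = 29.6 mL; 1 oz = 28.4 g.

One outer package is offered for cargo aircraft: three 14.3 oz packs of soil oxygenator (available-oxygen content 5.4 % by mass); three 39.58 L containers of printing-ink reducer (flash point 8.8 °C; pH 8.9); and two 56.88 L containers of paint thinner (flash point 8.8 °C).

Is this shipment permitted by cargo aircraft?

Available-oxygen content 5.4 % by mass meets the Category OX criterion (Oxidizer), so the soil oxygenator is Category OX.
Flash point 8.8 °C meets the Category FL criterion (Flammable Liquid), so the printing-ink reducer is Category FL.
With flash point 8.8 °C (≤ 27 °C), the paint thinner falls in Category FL.
Category FL net quantity: (three 39.58 L containers = 118.74 L) + (two 56.88 L containers = 113.76 L) = 232.5 L.
232.5 L ≤ 250 L (cargo aircraft limit, Category FL) — within limit.
Category OX quantity: three 14.3 oz packs = 1218.36 g.
That exceeds the Category OX cargo aircraft limit of 1 kg.

No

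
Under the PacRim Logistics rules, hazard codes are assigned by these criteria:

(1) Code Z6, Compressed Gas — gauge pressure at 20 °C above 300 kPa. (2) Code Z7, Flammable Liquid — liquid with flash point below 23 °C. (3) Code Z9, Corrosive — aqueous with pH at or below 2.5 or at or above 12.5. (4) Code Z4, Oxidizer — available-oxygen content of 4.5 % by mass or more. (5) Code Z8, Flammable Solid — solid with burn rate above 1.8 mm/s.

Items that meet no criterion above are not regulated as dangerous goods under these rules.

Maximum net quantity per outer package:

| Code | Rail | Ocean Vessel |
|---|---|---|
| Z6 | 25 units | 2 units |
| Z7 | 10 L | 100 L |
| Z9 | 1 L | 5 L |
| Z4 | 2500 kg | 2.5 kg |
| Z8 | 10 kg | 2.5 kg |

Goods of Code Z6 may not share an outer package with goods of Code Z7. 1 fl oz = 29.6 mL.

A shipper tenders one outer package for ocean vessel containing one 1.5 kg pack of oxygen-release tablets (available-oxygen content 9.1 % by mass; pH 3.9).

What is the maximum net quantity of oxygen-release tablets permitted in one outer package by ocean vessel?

2.5 kg

The oxygen-release tablets have available-oxygen content 9.1 % by mass, which is ≥ 4.5 % by mass, so they are Code Z4 (Oxidizer).
The ocean vessel limit for Code Z4 is 2.5 kg.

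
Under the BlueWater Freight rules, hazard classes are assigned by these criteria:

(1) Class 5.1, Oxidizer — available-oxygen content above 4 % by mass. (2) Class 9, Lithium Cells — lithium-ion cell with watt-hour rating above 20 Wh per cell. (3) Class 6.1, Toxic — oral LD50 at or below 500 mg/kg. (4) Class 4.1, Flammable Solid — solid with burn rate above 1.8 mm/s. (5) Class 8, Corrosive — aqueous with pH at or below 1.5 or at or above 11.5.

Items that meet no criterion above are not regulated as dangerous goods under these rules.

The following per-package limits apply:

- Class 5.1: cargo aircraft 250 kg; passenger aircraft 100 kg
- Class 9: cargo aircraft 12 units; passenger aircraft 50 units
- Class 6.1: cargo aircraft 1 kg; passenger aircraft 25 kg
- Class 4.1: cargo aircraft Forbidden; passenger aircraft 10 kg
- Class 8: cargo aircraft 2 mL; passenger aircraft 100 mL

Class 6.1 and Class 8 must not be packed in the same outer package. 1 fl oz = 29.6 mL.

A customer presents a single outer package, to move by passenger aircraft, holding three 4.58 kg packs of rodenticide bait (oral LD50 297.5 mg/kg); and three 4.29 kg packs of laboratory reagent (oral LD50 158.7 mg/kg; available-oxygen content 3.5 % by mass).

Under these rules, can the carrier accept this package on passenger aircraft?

Rodenticide bait: oral LD50 297.5 mg/kg ≤ 500 mg/kg → Class 6.1 (Toxic).
Oral LD50 158.7 mg/kg meets the Class 6.1 criterion (Toxic), so the laboratory reagent is Class 6.1.
Total Class 6.1: (three 4.58 kg packs = 13.74 kg) + (three 4.29 kg packs = 12.87 kg) = 26.61 kg.
That exceeds the Class 6.1 passenger aircraft limit of 25 kg.

No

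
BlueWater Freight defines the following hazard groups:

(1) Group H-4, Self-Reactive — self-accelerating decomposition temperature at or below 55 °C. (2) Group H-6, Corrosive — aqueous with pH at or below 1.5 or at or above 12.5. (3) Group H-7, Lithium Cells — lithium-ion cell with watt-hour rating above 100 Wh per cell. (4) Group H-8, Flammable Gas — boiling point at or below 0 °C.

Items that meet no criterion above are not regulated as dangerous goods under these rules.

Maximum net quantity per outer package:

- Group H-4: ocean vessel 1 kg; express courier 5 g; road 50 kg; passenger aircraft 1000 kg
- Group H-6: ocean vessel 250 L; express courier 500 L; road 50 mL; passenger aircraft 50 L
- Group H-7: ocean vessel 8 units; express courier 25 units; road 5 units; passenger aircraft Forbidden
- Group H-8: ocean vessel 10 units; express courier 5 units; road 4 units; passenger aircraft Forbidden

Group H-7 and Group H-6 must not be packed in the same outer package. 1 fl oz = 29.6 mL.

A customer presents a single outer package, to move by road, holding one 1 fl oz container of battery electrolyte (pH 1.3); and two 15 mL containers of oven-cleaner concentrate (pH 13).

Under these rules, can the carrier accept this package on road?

Battery electrolyte: pH 1.3 ≤ 1.5 → Group H-6 (Corrosive).
The oven-cleaner concentrate has pH 13, which is ≥ 12.5, so it is Group H-6 (Corrosive).
Total Group H-6: (one 1 fl oz container = 29.6 mL) + (two 15 mL containers = 30 mL) = 59.6 mL.
59.6 mL exceeds the road limit of 50 mL for Group H-6.

No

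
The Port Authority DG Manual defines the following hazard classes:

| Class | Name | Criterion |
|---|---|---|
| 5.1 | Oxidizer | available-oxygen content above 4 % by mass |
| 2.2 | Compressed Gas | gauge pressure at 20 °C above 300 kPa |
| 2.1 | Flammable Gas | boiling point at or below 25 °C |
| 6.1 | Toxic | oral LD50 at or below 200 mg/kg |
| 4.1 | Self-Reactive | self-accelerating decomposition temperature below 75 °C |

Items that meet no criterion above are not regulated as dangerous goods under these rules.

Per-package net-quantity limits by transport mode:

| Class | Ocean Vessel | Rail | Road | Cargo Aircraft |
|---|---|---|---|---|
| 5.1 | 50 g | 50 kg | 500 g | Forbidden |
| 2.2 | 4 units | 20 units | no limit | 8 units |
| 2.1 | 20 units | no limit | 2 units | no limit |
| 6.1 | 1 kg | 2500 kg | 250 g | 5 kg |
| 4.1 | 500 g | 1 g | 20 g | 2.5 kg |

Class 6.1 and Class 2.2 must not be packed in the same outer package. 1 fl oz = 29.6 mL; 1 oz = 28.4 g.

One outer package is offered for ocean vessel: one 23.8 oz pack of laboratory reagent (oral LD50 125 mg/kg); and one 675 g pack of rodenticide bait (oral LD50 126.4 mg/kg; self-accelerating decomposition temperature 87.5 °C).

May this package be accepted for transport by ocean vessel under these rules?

No

Laboratory reagent: oral LD50 125 mg/kg ≤ 200 mg/kg → Class 6.1 (Toxic).
With oral LD50 126.4 mg/kg (≤ 200 mg/kg), the rodenticide bait falls in Class 6.1.
Total Class 6.1: (one 23.8 oz pack = 675.92 g) + 675 g = 1350.92 g.
That exceeds the Class 6.1 ocean vessel limit of 1 kg.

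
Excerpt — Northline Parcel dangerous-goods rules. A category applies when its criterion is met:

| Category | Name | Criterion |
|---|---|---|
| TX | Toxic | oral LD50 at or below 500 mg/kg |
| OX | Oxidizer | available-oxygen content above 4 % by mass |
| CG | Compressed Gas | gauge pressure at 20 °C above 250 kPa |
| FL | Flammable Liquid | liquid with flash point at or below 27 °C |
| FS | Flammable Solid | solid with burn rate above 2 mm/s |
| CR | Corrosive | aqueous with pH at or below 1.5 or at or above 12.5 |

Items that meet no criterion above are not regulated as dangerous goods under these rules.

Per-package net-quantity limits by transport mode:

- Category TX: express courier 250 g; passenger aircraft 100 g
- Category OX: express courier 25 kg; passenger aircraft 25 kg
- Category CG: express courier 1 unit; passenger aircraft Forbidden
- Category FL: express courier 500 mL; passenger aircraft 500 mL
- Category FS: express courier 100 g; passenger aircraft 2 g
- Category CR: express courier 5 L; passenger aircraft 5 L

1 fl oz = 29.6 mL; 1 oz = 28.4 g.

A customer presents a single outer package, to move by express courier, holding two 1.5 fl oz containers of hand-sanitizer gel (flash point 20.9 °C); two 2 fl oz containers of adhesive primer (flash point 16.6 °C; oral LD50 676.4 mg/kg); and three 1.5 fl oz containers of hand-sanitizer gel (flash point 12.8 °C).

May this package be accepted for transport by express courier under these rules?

Yes

The hand-sanitizer gel has flash point 20.9 °C, which is ≤ 27 °C, so it is Category FL (Flammable Liquid).
With flash point 16.6 °C (≤ 27 °C), the adhesive primer falls in Category FL.
The hand-sanitizer gel has flash point 12.8 °C, which is ≤ 27 °C, so it is Category FL (Flammable Liquid).
Total Category FL: (two 1.5 fl oz containers = 88.8 mL) + (two 2 fl oz containers = 118.4 mL) + (three 1.5 fl oz containers = 133.2 mL) = 340.4 mL.
That is within the Category FL express courier limit of 500 mL.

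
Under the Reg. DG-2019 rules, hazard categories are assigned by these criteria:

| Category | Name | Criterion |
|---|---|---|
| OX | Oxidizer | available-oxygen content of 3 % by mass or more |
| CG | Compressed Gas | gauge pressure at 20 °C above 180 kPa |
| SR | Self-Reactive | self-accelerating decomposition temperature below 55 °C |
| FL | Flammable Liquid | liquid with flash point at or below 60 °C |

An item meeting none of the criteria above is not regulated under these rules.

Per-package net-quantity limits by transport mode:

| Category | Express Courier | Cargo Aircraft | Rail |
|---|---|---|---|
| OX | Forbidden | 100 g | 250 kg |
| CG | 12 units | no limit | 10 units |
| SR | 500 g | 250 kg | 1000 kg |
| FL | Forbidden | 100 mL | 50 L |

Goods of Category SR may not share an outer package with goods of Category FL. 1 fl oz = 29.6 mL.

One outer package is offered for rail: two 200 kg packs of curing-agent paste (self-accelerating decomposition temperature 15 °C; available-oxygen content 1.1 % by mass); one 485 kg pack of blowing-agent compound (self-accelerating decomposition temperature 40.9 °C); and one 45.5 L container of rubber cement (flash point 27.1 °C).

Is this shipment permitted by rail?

No

Self-accelerating decomposition temperature 15 °C meets the Category SR criterion (Self-Reactive), so the curing-agent paste is Category SR.
Self-accelerating decomposition temperature 40.9 °C meets the Category SR criterion (Self-Reactive), so the blowing-agent compound is Category SR.
With flash point 27.1 °C (≤ 60 °C), the rubber cement falls in Category FL.
Total Category SR: (two 200 kg packs = 400 kg) + 485 kg = 885 kg.
That is within the Category SR rail limit of 1000 kg.
Category FL quantity: 45.5 L.
45.5 L is within the rail limit of 50 L for Category FL.
Category SR and Category FL may not share an outer package.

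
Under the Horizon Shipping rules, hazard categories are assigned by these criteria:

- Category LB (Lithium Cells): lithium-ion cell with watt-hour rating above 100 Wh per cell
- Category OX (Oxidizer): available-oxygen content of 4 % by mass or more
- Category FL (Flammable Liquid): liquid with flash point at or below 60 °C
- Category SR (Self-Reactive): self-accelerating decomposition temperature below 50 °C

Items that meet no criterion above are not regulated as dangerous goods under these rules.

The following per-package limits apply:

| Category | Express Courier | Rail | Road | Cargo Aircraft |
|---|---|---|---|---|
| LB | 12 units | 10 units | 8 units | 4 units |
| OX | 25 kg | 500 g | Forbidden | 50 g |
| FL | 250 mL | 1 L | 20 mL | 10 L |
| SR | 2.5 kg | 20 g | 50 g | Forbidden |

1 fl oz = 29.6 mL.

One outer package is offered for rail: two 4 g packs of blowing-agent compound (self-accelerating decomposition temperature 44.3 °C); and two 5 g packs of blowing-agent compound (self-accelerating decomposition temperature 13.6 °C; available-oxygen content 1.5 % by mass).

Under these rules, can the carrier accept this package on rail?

Yes

The blowing-agent compound has self-accelerating decomposition temperature 44.3 °C, which is < 50 °C, so it is Category SR (Self-Reactive).
With self-accelerating decomposition temperature 13.6 °C (< 50 °C), the blowing-agent compound falls in Category SR.
Total Category SR: (two 4 g packs = 8 g) + (two 5 g packs = 10 g) = 18 g.
That is within the Category SR rail limit of 20 g.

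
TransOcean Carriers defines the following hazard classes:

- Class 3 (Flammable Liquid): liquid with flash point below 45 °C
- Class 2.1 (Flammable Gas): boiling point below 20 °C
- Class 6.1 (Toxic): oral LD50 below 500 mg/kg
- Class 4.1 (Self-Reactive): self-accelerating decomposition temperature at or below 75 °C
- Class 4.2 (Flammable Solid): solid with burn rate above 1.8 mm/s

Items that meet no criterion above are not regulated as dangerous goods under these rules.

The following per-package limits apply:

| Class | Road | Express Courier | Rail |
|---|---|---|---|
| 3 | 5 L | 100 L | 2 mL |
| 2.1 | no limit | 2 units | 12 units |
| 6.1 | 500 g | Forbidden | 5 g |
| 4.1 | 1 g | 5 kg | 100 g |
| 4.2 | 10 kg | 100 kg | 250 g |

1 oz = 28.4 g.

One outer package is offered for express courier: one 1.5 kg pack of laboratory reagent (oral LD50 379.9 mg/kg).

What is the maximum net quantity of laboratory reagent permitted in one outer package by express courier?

The laboratory reagent has oral LD50 379.9 mg/kg, which is < 500 mg/kg, so it is Class 6.1 (Toxic).
The express courier limit for Class 6.1 is Forbidden.

Forbidden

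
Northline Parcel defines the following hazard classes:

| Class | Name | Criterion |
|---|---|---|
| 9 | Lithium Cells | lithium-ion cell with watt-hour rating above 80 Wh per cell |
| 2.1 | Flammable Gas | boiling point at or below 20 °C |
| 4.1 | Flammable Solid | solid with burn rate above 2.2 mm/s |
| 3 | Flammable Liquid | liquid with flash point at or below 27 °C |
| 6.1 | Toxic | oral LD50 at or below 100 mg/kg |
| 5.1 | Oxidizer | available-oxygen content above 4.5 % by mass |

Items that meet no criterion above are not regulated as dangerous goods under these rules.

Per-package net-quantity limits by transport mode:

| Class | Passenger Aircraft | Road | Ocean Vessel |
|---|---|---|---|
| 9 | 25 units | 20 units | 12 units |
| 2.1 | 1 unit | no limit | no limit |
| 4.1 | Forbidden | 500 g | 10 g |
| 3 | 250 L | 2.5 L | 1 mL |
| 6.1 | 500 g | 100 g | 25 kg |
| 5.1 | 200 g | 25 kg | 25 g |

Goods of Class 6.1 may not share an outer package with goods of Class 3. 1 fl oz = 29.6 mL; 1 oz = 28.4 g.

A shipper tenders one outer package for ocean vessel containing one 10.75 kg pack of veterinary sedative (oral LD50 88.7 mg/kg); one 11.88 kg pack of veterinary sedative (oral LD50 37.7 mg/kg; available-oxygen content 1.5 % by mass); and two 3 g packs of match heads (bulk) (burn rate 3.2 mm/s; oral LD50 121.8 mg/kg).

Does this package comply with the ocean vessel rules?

With oral LD50 88.7 mg/kg (≤ 100 mg/kg), the veterinary sedative falls in Class 6.1.
Veterinary sedative: oral LD50 37.7 mg/kg ≤ 100 mg/kg → Class 6.1 (Toxic).
Burn rate 3.2 mm/s meets the Class 4.1 criterion (Flammable Solid), so the match heads (bulk) are Class 4.1.
Total Class 6.1: 10.75 kg + 11.88 kg = 22.63 kg.
22.63 kg is within the ocean vessel limit of 25 kg for Class 6.1.
Class 4.1 quantity: two 3 g packs = 6 g.
6 g ≤ 10 g (ocean vessel limit, Class 4.1) — within limit.
The segregation rule (Class 6.1 with Class 3) does not apply to Class 6.1 with Class 4.1.
Every hazard class is within its ocean vessel limit and no segregation rule is violated.

Yes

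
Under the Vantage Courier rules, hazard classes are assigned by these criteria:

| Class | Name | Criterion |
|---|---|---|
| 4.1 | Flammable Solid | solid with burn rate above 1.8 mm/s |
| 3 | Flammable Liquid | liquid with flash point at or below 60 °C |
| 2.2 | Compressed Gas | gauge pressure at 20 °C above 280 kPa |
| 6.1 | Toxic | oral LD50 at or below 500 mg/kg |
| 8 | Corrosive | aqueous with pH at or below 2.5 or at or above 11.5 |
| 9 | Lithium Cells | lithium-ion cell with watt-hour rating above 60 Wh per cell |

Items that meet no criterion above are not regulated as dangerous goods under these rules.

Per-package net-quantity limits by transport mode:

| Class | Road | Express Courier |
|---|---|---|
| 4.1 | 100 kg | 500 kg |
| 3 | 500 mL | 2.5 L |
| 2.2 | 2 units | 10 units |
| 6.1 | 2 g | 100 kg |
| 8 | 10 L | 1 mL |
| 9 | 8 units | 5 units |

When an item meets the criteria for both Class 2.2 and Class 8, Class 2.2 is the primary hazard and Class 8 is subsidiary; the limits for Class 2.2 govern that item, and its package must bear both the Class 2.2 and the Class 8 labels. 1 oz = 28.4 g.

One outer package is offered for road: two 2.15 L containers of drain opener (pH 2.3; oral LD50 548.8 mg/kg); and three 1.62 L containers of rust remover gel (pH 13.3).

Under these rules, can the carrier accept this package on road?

Yes

The drain opener has pH 2.3, which is ≤ 2.5, so it is Class 8 (Corrosive).
pH 13.3 meets the Class 8 criterion (Corrosive), so the rust remover gel is Class 8.
Class 8 net quantity: (two 2.15 L containers = 4.3 L) + (three 1.62 L containers = 4.86 L) = 9.16 L.
9.16 L is within the road limit of 10 L for Class 8.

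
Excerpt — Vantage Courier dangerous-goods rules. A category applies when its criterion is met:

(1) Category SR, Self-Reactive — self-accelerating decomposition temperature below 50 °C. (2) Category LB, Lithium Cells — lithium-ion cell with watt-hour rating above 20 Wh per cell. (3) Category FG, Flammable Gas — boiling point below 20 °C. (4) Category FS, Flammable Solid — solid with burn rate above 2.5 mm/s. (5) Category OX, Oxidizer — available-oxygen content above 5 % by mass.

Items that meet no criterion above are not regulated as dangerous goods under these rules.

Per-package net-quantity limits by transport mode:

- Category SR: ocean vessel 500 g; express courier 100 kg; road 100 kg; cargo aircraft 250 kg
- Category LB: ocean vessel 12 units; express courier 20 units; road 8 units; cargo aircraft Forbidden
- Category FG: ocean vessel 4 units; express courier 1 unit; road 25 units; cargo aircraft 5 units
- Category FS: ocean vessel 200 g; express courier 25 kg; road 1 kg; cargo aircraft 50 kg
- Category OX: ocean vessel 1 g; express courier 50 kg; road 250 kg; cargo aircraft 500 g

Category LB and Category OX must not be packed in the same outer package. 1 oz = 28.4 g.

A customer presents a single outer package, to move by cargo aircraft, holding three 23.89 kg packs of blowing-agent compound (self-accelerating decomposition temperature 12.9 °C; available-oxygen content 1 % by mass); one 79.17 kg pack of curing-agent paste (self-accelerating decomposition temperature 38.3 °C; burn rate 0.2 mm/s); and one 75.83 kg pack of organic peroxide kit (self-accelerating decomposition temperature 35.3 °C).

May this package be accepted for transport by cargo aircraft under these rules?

The blowing-agent compound has self-accelerating decomposition temperature 12.9 °C, which is < 50 °C, so it is Category SR (Self-Reactive).
With self-accelerating decomposition temperature 38.3 °C (< 50 °C), the curing-agent paste falls in Category SR.
With self-accelerating decomposition temperature 35.3 °C (< 50 °C), the organic peroxide kit falls in Category SR.
Category SR net quantity: (three 23.89 kg packs = 71.67 kg) + 79.17 kg + 75.83 kg = 226.67 kg.
That is within the Category SR cargo aircraft limit of 250 kg.

Yes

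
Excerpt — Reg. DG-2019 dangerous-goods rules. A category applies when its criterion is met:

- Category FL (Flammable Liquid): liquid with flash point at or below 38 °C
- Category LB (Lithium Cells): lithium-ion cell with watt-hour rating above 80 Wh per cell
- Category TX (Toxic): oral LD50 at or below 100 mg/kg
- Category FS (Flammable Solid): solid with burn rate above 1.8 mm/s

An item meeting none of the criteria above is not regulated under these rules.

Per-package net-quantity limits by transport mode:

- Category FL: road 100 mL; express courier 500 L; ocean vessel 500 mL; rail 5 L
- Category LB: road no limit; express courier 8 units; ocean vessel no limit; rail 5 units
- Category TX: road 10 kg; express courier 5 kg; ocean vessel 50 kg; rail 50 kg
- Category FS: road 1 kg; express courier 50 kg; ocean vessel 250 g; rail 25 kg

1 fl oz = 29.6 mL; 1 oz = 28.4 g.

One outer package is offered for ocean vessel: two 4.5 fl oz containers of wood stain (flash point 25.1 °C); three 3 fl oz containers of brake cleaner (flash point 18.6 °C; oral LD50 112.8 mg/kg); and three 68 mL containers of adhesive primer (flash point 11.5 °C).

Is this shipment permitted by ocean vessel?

No

With flash point 25.1 °C (≤ 38 °C), the wood stain falls in Category FL.
Brake cleaner: flash point 18.6 °C ≤ 38 °C → Category FL (Flammable Liquid).
With flash point 11.5 °C (≤ 38 °C), the adhesive primer falls in Category FL.
Total Category FL: (two 4.5 fl oz containers = 266.4 mL) + (three 3 fl oz containers = 266.4 mL) + (three 68 mL containers = 204 mL) = 736.8 mL.
736.8 mL exceeds the ocean vessel limit of 500 mL for Category FL.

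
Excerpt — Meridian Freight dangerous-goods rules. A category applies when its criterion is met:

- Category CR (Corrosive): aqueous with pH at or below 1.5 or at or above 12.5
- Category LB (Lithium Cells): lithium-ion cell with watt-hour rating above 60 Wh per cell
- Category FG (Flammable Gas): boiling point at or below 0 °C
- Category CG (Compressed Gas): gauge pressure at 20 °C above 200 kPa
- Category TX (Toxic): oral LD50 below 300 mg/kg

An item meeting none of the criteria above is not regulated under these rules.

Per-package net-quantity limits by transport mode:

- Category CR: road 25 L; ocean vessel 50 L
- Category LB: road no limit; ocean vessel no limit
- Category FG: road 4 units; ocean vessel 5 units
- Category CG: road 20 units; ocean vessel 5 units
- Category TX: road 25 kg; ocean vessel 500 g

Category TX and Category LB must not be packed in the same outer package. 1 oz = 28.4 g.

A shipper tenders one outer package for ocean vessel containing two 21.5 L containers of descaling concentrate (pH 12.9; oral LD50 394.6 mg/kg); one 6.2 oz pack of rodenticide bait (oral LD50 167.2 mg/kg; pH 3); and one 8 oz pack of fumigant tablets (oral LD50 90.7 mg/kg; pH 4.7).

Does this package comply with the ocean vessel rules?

pH 12.9 meets the Category CR criterion (Corrosive), so the descaling concentrate is Category CR.
The rodenticide bait has oral LD50 167.2 mg/kg, which is < 300 mg/kg, so it is Category TX (Toxic).
Fumigant tablets: oral LD50 90.7 mg/kg < 300 mg/kg → Category TX (Toxic).
Total Category TX: (one 6.2 oz pack = 176.08 g) + (one 8 oz pack = 227.2 g) = 403.28 g.
403.28 g ≤ 500 g (ocean vessel limit, Category TX) — within limit.
Category CR quantity: two 21.5 L containers = 43 L.
That is within the Category CR ocean vessel limit of 50 L.
The segregation rule (Category TX with Category LB) does not apply to Category TX with Category CR.
Every hazard category is within its ocean vessel limit and no segregation rule is violated.

Yes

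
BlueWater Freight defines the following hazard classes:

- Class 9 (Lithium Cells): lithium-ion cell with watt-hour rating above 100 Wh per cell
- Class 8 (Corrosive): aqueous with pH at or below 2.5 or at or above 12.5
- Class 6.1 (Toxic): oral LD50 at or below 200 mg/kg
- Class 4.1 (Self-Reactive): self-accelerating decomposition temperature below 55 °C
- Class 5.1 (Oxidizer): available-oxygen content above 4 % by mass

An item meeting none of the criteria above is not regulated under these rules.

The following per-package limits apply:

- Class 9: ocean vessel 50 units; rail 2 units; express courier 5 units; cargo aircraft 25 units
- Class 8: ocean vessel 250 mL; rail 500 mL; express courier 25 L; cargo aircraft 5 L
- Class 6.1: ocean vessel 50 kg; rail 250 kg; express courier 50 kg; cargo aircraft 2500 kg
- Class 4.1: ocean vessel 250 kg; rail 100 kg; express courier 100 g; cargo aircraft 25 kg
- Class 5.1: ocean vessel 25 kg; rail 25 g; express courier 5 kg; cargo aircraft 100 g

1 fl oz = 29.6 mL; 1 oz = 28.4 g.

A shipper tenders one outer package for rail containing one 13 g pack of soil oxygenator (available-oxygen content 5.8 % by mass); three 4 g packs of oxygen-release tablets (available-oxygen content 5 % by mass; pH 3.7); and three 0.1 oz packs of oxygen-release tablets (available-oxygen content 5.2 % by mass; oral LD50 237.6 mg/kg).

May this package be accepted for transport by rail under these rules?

No

With available-oxygen content 5.8 % by mass (> 4 % by mass), the soil oxygenator falls in Class 5.1.
Available-oxygen content 5 % by mass meets the Class 5.1 criterion (Oxidizer), so the oxygen-release tablets are Class 5.1.
Available-oxygen content 5.2 % by mass meets the Class 5.1 criterion (Oxidizer), so the oxygen-release tablets are Class 5.1.
Total Class 5.1: 13 g + (three 4 g packs = 12 g) + (three 0.1 oz packs = 8.52 g) = 33.52 g.
33.52 g exceeds the rail limit of 25 g for Class 5.1.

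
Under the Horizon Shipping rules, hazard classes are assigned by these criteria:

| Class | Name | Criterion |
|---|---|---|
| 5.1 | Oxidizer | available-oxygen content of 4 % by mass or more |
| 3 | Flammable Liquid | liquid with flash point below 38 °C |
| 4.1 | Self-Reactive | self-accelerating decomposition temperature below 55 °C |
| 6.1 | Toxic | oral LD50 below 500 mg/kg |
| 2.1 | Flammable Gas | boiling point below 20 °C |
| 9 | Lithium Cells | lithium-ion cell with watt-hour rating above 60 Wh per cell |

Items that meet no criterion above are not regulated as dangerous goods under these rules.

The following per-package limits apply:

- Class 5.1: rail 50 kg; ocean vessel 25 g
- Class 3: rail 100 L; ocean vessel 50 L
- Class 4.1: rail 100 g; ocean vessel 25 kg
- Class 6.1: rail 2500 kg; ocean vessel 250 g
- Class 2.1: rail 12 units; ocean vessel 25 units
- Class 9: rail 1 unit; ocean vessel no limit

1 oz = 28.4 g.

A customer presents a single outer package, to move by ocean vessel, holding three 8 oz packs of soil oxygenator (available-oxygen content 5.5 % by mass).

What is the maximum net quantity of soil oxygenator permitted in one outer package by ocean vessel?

25 g

Available-oxygen content 5.5 % by mass meets the Class 5.1 criterion (Oxidizer), so the soil oxygenator is Class 5.1.
The ocean vessel limit for Class 5.1 is 25 g.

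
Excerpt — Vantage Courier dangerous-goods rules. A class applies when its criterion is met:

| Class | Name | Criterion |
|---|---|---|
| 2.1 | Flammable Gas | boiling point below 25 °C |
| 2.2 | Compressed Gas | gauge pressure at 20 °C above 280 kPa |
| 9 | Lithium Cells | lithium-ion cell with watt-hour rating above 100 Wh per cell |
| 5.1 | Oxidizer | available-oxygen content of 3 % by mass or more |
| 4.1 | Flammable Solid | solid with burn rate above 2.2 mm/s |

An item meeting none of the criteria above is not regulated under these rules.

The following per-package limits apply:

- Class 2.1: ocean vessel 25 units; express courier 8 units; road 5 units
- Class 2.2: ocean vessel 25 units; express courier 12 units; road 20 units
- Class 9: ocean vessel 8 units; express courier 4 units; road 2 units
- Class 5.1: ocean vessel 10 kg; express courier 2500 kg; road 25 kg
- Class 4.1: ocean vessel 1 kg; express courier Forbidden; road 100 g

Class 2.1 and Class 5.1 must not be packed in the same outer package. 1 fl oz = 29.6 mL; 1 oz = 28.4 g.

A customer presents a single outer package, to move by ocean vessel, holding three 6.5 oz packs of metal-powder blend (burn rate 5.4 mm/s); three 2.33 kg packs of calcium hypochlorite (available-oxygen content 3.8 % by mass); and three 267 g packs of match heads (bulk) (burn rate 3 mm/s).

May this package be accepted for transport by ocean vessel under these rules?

No

With burn rate 5.4 mm/s (> 2.2 mm/s), the metal-powder blend falls in Class 4.1.
The calcium hypochlorite has available-oxygen content 3.8 % by mass, which is ≥ 3 % by mass, so it is Class 5.1 (Oxidizer).
The match heads (bulk) have burn rate 3 mm/s, which is > 2.2 mm/s, so they are Class 4.1 (Flammable Solid).
Class 4.1 net quantity: (three 6.5 oz packs = 553.8 g) + (three 267 g packs = 801 g) = 1354.8 g.
1354.8 g exceeds the ocean vessel limit of 1 kg for Class 4.1.
Class 5.1 quantity: three 2.33 kg packs = 6.99 kg.
6.99 kg ≤ 10 kg (ocean vessel limit, Class 5.1) — within limit.
The segregation rule (Class 2.1 with Class 5.1) does not apply to Class 4.1 with Class 5.1.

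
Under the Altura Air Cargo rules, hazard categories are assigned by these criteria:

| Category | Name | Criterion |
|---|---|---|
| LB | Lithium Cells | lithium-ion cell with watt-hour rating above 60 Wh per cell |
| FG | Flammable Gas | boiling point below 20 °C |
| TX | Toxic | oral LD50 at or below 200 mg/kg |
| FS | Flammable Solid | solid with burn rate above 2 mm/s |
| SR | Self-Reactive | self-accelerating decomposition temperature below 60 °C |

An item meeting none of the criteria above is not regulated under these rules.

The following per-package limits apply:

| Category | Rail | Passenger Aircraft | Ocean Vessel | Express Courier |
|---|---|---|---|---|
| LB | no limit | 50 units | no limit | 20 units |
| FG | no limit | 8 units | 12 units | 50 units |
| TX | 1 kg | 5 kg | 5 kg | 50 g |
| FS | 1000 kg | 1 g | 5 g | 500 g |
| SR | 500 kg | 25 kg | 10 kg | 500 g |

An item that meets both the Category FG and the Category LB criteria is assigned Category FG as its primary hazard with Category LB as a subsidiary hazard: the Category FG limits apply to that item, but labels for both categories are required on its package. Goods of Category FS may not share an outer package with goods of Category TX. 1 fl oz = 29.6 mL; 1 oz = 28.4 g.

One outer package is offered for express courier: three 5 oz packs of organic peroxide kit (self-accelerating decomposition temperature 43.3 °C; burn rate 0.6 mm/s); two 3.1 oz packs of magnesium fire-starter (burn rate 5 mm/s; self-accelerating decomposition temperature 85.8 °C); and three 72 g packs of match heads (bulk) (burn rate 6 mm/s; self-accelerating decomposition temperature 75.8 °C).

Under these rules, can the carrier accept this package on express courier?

Yes

Organic peroxide kit: self-accelerating decomposition temperature 43.3 °C < 60 °C → Category SR (Self-Reactive).
Magnesium fire-starter: burn rate 5 mm/s > 2 mm/s → Category FS (Flammable Solid).
Burn rate 6 mm/s meets the Category FS criterion (Flammable Solid), so the match heads (bulk) are Category FS.
Total Category FS: (two 3.1 oz packs = 176.08 g) + (three 72 g packs = 216 g) = 392.08 g.
392.08 g ≤ 500 g (express courier limit, Category FS) — within limit.
Category SR quantity: three 5 oz packs = 426 g.
426 g is within the express courier limit of 500 g for Category SR.
The segregation rule (Category FS with Category TX) does not apply to Category FS with Category SR.
Every hazard category is within its express courier limit and no segregation rule is violated.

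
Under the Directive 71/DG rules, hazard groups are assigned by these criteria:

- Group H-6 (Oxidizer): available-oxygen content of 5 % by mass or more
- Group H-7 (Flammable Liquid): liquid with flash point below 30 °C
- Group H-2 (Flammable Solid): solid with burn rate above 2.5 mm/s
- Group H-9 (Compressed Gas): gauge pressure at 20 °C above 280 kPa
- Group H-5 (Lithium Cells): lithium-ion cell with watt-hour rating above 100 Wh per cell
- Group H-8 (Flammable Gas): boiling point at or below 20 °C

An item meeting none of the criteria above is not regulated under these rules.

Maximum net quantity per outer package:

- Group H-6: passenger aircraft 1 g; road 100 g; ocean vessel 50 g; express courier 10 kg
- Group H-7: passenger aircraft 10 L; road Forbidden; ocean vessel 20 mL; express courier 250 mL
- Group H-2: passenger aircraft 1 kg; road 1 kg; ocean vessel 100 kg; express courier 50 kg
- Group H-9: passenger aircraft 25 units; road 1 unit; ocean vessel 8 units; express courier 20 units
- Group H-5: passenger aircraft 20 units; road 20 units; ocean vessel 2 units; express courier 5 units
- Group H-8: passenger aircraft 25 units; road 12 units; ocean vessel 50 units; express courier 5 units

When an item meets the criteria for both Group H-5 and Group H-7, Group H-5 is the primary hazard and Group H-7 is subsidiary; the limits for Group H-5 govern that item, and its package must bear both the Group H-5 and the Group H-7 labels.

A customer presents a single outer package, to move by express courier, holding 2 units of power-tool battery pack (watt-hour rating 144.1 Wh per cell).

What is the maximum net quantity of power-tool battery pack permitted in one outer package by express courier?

The power-tool battery pack has watt-hour rating 144.1 Wh per cell, which is > 100 Wh per cell, so it is Group H-5 (Lithium Cells).
The express courier limit for Group H-5 is 5 units.

5 units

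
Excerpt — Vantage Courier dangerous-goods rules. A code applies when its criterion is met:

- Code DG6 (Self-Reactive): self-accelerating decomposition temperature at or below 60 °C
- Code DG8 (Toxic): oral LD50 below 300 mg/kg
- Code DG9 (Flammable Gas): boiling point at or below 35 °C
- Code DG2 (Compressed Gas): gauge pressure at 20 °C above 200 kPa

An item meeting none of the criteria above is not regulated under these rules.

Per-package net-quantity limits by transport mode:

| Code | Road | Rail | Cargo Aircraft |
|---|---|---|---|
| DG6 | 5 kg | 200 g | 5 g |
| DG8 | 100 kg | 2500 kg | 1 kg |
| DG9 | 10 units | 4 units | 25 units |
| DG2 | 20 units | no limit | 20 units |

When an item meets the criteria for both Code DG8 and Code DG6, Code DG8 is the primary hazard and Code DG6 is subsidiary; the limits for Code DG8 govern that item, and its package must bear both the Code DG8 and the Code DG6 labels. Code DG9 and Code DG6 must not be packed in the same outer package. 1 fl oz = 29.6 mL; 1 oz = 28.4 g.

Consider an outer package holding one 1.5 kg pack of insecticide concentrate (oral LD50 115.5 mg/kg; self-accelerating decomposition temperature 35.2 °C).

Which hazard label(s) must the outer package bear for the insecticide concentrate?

Code DG6 and DG8

The insecticide concentrate has oral LD50 115.5 mg/kg, which is < 300 mg/kg, so it is Code DG8 (Toxic).
With self-accelerating decomposition temperature 35.2 °C (≤ 60 °C), the insecticide concentrate falls in Code DG6.
By the precedence rule Code DG8 is primary and Code DG6 is subsidiary, and that rule requires both labels on the package.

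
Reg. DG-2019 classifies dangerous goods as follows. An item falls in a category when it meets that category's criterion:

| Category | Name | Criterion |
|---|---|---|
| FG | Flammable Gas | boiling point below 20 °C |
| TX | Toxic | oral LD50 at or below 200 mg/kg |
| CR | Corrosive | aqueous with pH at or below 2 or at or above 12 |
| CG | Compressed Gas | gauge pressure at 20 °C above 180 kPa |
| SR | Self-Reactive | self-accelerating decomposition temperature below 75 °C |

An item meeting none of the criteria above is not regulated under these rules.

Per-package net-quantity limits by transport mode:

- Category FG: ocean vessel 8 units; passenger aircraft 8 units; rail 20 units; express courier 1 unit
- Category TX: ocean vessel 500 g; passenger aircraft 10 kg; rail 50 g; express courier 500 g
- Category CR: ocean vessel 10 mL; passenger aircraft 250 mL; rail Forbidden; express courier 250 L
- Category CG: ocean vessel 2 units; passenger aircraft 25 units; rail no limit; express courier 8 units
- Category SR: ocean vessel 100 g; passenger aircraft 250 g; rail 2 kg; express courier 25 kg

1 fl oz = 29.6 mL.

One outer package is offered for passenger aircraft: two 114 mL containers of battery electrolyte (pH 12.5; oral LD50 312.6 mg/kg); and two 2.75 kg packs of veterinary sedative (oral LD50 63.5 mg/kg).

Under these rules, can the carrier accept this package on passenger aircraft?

Battery electrolyte: pH 12.5 ≥ 12 → Category CR (Corrosive).
Veterinary sedative: oral LD50 63.5 mg/kg ≤ 200 mg/kg → Category TX (Toxic).
Category TX quantity: two 2.75 kg packs = 5.5 kg.
5.5 kg is within the passenger aircraft limit of 10 kg for Category TX.
Category CR quantity: two 114 mL containers = 228 mL.
228 mL ≤ 250 mL (passenger aircraft limit, Category CR) — within limit.
Every hazard category is within its passenger aircraft limit and no segregation rule is violated.

Yes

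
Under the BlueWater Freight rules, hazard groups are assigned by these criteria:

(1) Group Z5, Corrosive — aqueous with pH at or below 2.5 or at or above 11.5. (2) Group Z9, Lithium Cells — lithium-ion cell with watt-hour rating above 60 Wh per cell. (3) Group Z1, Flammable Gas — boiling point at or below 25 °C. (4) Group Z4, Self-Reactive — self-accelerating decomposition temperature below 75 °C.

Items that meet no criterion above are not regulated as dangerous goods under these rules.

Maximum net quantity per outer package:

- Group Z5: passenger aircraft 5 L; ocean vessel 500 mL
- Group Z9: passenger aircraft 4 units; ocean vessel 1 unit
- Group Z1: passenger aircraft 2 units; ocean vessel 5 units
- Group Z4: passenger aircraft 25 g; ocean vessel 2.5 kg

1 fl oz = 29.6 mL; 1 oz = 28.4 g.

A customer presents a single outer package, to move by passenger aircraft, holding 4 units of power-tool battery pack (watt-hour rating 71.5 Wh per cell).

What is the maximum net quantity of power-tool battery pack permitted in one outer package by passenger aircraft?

4 units

The power-tool battery pack has watt-hour rating 71.5 Wh per cell, which is > 60 Wh per cell, so it is Group Z9 (Lithium Cells).
The passenger aircraft limit for Group Z9 is 4 units.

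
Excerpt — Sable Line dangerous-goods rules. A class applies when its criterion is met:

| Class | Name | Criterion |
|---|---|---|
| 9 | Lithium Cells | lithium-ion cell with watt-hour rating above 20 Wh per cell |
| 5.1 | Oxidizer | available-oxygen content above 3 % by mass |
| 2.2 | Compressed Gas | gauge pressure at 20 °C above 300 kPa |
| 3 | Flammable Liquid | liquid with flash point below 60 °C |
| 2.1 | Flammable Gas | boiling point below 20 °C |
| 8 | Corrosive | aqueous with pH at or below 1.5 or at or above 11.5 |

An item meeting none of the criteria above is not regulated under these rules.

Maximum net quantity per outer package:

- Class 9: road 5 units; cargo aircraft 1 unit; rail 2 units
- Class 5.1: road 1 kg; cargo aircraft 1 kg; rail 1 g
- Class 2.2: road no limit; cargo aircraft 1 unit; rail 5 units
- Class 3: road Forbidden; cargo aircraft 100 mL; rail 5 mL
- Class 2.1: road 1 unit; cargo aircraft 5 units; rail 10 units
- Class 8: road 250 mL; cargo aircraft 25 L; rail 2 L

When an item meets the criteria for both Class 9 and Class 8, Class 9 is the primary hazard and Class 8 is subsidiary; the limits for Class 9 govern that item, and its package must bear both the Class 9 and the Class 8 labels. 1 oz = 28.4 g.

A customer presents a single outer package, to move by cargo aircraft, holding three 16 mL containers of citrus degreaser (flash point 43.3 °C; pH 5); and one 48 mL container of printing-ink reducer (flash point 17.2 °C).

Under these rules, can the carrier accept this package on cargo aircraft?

Flash point 43.3 °C meets the Class 3 criterion (Flammable Liquid), so the citrus degreaser is Class 3.
With flash point 17.2 °C (< 60 °C), the printing-ink reducer falls in Class 3.
Class 3 net quantity: (three 16 mL containers = 48 mL) + 48 mL = 96 mL.
That is within the Class 3 cargo aircraft limit of 100 mL.

Yes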